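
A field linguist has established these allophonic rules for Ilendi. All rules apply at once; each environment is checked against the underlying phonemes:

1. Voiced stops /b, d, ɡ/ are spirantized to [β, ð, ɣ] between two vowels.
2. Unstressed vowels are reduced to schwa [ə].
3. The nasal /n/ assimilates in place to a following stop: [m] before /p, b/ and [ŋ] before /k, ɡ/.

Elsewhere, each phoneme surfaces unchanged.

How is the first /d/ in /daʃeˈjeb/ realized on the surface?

[d]

/d/ (word-initial) is in the target of rule 1 but the environment (between two vowels) is not met → [d].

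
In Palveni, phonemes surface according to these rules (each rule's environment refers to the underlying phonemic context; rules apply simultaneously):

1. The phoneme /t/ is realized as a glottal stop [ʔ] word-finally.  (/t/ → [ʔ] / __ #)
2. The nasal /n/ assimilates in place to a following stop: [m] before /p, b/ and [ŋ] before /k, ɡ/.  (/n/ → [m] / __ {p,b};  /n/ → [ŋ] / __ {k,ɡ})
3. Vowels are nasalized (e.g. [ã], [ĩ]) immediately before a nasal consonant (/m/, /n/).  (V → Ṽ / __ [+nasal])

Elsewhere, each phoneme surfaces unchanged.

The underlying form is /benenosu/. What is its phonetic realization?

/b/ (word-initial): no rule targets it → [b].
Rule 3 applies to /e/ (between /b/ and /n/: before a nasal consonant) → [ẽ].
/n/ (between /e/ and /e/) is in the target of rule 2 but the environment (before a labial or velar stop) is not met → [n].
Rule 3 applies to /e/ (between /n/ and /n/: before a nasal consonant) → [ẽ].
/n/ (between /e/ and /o/) is in the target of rule 2 but the environment (before a labial or velar stop) is not met → [n].
/o/ (between /n/ and /s/) is in the target of rule 3 but the environment (before a nasal consonant) is not met → [o].
/s/ stays [s].
/u/ — word-final; rule 3 does not apply here → [u].

[bẽnẽnosu]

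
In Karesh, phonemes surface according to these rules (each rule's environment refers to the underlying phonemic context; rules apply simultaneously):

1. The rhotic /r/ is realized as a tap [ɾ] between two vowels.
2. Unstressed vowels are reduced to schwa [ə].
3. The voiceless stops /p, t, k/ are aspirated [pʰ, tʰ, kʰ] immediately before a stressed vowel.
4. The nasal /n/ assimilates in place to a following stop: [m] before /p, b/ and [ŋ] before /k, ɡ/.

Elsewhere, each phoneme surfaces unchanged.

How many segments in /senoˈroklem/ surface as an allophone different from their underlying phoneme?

4

Segments that undergo a rule: /e/ → [ə] (rule 2); /o/ → [ə] (rule 2); /r/ → [ɾ] (rule 1); /e/ → [ə] (rule 2).
All other segments surface unchanged.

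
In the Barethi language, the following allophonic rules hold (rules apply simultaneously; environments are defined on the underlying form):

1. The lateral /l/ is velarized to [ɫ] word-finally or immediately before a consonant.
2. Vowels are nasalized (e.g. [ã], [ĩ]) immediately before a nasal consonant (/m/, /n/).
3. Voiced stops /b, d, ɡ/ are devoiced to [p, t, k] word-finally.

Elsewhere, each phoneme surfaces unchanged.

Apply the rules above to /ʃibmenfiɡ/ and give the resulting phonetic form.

[ʃibmẽnfik]

/ʃ/ stays [ʃ].
/i/ (between /ʃ/ and /b/) fails the environment for rule 2, so it stays [i].
/b/ — between /i/ and /m/; rule 3 does not apply here → [b].
/m/ stays [m].
/e/ (between /m/ and /n/): before a nasal consonant, so rule 2 applies → [ẽ].
/n/ (between /e/ and /f/) is unaffected → [n].
/f/ stays [f].
/i/ (between /f/ and /ɡ/) is in the target of rule 2 but the environment (before a nasal consonant) is not met → [i].
/ɡ/ (word-final): word-finally, so rule 3 applies → [k].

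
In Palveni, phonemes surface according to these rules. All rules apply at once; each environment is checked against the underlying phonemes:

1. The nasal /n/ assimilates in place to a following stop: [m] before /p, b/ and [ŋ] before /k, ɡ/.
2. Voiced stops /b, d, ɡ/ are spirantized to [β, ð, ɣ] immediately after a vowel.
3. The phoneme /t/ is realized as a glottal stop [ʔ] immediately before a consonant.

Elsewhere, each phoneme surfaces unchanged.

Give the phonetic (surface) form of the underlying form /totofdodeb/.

[totofdoðeβ]

/t/ — word-initial; rule 3 does not apply here → [t].
/o/ stays [o].
/t/ — between /o/ and /o/; rule 3 does not apply here → [t].
/o/ (between /t/ and /f/) is unaffected → [o].
/f/ (between /o/ and /d/): no rule targets it → [f].
/d/ (between /f/ and /o/) fails the environment for rule 2, so it stays [d].
/o/ (between /d/ and /d/) is unaffected → [o].
Rule 2 applies to /d/ (between /o/ and /e/: immediately after a vowel) → [ð].
/e/ stays [e].
/b/ — word-final, immediately after a vowel — surfaces as [β] (rule 2).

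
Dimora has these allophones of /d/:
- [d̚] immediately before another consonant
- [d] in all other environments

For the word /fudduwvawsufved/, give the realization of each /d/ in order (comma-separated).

Occurrence 1 (position 3): immediately before another consonant → [d̚].
Occurrence 2 (position 4): no conditioning environment matches → elsewhere allophone [d].
Occurrence 3 (position 15): no conditioning environment matches → elsewhere allophone [d].

[d̚], [d], [d]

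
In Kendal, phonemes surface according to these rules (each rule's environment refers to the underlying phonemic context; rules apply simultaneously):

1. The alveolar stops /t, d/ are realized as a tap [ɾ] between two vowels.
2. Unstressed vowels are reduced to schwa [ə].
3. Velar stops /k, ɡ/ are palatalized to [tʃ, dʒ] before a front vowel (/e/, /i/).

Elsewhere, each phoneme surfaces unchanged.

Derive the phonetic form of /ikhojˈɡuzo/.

/i/ — word-initial, in an unstressed syllable — surfaces as [ə] (rule 2).
/k/ (between /i/ and /h/) fails the environment for rule 3, so it stays [k].
/o/ — between /h/ and /j/, in an unstressed syllable — surfaces as [ə] (rule 2).
/ɡ/ (between /j/ and /u/) is in the target of rule 3 but the environment (before a front vowel) is not met → [ɡ].
/u/ (between /ɡ/ and /z/) fails the environment for rule 2, so it stays [u].
/o/ (word-final): in an unstressed syllable, so rule 2 applies → [ə].

[əkhəjˈɡuzə]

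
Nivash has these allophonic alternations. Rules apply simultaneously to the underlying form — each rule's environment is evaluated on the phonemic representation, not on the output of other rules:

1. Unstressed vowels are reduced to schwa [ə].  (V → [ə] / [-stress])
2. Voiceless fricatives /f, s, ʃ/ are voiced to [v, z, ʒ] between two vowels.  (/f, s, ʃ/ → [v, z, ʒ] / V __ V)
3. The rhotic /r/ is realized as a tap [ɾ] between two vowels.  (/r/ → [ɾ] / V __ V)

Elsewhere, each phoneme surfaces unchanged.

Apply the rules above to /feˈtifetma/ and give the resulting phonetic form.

/f/ (word-initial) fails the environment for rule 2, so it stays [f].
Rule 1 applies to /e/ (between /f/ and /t/: in an unstressed syllable) → [ə].
/i/ (between /t/ and /f/): rule 1 targets it, but not in an unstressed syllable → unchanged [i].
/f/ — between /i/ and /e/, between two vowels — surfaces as [v] (rule 2).
/e/ (between /f/ and /t/): in an unstressed syllable, so rule 1 applies → [ə].
/a/ meets the environment for rule 1 (in an unstressed syllable) → [ə].

[fəˈtivətmə]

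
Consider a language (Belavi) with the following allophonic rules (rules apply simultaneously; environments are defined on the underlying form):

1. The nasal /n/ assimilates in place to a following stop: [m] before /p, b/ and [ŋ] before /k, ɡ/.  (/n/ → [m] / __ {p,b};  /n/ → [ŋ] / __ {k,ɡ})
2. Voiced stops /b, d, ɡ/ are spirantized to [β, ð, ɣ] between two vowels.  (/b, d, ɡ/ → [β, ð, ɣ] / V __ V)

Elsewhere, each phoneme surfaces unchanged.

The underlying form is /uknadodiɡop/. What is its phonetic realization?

/u/ — not in any rule's target class → [u].
/k/ (between /u/ and /n/) is unaffected → [k].
/n/ (between /k/ and /a/): rule 1 targets it, but not before a labial or velar stop → unchanged [n].
/a/ (between /n/ and /d/) is unaffected → [a].
/d/ — between /a/ and /o/, between two vowels — surfaces as [ð] (rule 2).
/o/ stays [o].
/d/ (between /o/ and /i/): between two vowels, so rule 2 applies → [ð].
/i/ — not in any rule's target class → [i].
/ɡ/ meets the environment for rule 2 (between two vowels) → [ɣ].
/o/ — not in any rule's target class → [o].
/p/ (word-final) is unaffected → [p].

[uknaðoðiɣop]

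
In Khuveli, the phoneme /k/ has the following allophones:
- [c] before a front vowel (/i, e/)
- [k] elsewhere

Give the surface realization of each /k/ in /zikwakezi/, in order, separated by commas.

[k], [c]

Occurrence 1 (position 3): no conditioning environment matches → elsewhere allophone [k].
Occurrence 2 (position 6): before a front vowel → [c].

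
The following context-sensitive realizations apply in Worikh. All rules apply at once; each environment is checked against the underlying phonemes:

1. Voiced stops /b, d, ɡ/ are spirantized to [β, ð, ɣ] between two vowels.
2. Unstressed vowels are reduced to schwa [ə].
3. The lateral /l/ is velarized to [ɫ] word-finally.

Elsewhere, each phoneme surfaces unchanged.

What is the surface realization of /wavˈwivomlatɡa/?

[wəvˈwivəmlətɡə]

/w/ (word-initial): no rule targets it → [w].
Rule 2 applies to /a/ (between /w/ and /v/: in an unstressed syllable) → [ə].
/v/ stays [v].
/w/ (between /v/ and /i/) is unaffected → [w].
/i/ — between /w/ and /v/; rule 2 does not apply here → [i].
/v/ (between /i/ and /o/): no rule targets it → [v].
Rule 2 applies to /o/ (between /v/ and /m/: in an unstressed syllable) → [ə].
/m/ (between /o/ and /l/): no rule targets it → [m].
/l/ (between /m/ and /a/) is in the target of rule 3 but the environment (word-finally) is not met → [l].
/a/ (between /l/ and /t/) occurs in an unstressed syllable → [ə] by rule 2.
/t/ (between /a/ and /ɡ/) is unaffected → [t].
/ɡ/ — between /t/ and /a/; rule 1 does not apply here → [ɡ].
/a/ (word-final) occurs in an unstressed syllable → [ə] by rule 2.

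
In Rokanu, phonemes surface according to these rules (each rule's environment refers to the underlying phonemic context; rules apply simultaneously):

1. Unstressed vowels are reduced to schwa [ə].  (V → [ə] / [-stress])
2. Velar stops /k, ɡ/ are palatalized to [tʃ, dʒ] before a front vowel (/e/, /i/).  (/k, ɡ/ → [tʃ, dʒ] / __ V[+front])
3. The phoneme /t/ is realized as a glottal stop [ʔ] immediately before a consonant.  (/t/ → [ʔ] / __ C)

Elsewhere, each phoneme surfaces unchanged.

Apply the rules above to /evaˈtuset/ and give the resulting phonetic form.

/e/ (word-initial) occurs in an unstressed syllable → [ə] by rule 1.
/v/ stays [v].
/a/ — between /v/ and /t/, in an unstressed syllable — surfaces as [ə] (rule 1).
/t/ (between /a/ and /u/): rule 3 targets it, but not immediately before a consonant → unchanged [t].
/u/ — between /t/ and /s/; rule 1 does not apply here → [u].
/s/ (between /u/ and /e/): no rule targets it → [s].
/e/ meets the environment for rule 1 (in an unstressed syllable) → [ə].
/t/ — word-final; rule 3 does not apply here → [t].

[əvəˈtusət]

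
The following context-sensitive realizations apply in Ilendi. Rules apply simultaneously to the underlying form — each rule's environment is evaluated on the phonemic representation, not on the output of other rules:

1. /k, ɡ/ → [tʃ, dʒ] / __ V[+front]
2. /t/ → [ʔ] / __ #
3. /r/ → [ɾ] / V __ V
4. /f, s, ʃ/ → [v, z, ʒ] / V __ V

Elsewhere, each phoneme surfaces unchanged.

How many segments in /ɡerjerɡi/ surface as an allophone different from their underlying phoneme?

Segments that undergo a rule: /ɡ/ → [dʒ] (rule 1); /ɡ/ → [dʒ] (rule 1).
All other segments surface unchanged.

2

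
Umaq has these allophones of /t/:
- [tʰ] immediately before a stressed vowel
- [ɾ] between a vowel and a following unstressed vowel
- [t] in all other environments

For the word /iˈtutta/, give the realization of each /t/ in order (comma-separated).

[tʰ], [t], [t]

Occurrence 1 (position 2): immediately before a stressed vowel → [tʰ].
Occurrence 2 (position 4): no conditioning environment matches → elsewhere allophone [t].
Occurrence 3 (position 5): no conditioning environment matches → elsewhere allophone [t].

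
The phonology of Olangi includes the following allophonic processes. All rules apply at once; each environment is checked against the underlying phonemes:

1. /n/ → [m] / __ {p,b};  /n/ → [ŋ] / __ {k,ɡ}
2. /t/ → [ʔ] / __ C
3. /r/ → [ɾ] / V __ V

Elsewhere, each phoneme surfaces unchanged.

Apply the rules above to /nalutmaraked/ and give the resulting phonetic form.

/n/ (word-initial): rule 1 targets it, but not before a labial or velar stop → unchanged [n].
/a/ — not in any rule's target class → [a].
/l/ (between /a/ and /u/): no rule targets it → [l].
/u/ — not in any rule's target class → [u].
/t/ — between /u/ and /m/, immediately before a consonant — surfaces as [ʔ] (rule 2).
/m/ (between /t/ and /a/): no rule targets it → [m].
/a/ stays [a].
/r/ (between /a/ and /a/): between two vowels, so rule 3 applies → [ɾ].
/a/ — not in any rule's target class → [a].
/k/ stays [k].
/e/ — not in any rule's target class → [e].
/d/ (word-final) is unaffected → [d].

[naluʔmaɾaked]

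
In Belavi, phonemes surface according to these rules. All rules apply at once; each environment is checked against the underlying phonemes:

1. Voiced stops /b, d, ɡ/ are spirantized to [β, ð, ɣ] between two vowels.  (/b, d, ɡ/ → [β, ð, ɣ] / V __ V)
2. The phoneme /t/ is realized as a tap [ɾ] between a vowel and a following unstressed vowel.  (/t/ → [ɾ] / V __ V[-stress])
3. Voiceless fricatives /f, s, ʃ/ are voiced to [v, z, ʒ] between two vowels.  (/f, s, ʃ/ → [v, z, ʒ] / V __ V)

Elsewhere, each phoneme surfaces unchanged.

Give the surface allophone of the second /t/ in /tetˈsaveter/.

/t/ (between /e/ and /s/): rule 2 targets it, but not between a vowel and a following unstressed vowel → unchanged [t].

[t]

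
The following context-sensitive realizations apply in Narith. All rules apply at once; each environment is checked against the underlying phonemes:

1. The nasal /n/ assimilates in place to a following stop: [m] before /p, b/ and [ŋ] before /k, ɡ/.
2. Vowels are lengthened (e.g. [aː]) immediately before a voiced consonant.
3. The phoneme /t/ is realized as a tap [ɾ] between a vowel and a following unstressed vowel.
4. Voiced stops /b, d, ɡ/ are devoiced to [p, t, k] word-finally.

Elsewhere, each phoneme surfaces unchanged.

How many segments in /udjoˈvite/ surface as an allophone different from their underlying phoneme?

3

Segments that undergo a rule: /u/ → [uː] (rule 2); /o/ → [oː] (rule 2); /t/ → [ɾ] (rule 3).
All other segments surface unchanged.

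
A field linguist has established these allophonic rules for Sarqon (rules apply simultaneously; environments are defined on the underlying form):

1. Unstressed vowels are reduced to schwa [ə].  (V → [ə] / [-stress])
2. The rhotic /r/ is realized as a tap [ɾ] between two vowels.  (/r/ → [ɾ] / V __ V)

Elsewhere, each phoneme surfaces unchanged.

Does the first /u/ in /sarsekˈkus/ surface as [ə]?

No

/u/ (between /k/ and /s/) fails the environment for rule 1, so it stays [u].
The actual realization is [u], not [ə].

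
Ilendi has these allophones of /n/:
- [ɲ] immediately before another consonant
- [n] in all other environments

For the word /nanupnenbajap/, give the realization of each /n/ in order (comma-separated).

Occurrence 1 (position 1): no conditioning environment matches → elsewhere allophone [n].
Occurrence 2 (position 3): no conditioning environment matches → elsewhere allophone [n].
Occurrence 3 (position 6): no conditioning environment matches → elsewhere allophone [n].
Occurrence 4 (position 8): immediately before another consonant → [ɲ].

[n], [n], [n], [ɲ]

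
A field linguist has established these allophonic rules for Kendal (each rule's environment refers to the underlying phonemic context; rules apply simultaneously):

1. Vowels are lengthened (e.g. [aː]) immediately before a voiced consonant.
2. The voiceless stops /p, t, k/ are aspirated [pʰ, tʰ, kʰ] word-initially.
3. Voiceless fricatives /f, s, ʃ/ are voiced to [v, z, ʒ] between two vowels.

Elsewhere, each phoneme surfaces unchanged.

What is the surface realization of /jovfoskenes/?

[joːvfoskeːnes]

/o/ (between /j/ and /v/) occurs before a voiced consonant → [oː] by rule 1.
/f/ — between /v/ and /o/; rule 3 does not apply here → [f].
/o/ (between /f/ and /s/) is in the target of rule 1 but the environment (before a voiced consonant) is not met → [o].
/s/ (between /o/ and /k/): rule 3 targets it, but not between two vowels → unchanged [s].
/k/ — between /s/ and /e/; rule 2 does not apply here → [k].
/e/ — between /k/ and /n/, before a voiced consonant — surfaces as [eː] (rule 1).
/e/ (between /n/ and /s/): rule 1 targets it, but not before a voiced consonant → unchanged [e].
/s/ (word-final) fails the environment for rule 3, so it stays [s].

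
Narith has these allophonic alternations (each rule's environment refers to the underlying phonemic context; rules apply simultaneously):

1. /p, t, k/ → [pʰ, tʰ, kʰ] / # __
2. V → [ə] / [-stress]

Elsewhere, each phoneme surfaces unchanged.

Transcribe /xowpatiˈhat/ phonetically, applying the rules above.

/o/ (between /x/ and /w/): in an unstressed syllable, so rule 2 applies → [ə].
/p/ (between /w/ and /a/) is in the target of rule 1 but the environment (word-initially) is not met → [p].
/a/ (between /p/ and /t/) occurs in an unstressed syllable → [ə] by rule 2.
/t/ (between /a/ and /i/) is in the target of rule 1 but the environment (word-initially) is not met → [t].
/i/ meets the environment for rule 2 (in an unstressed syllable) → [ə].
/a/ (between /h/ and /t/) is in the target of rule 2 but the environment (in an unstressed syllable) is not met → [a].
/t/ (word-final): rule 1 targets it, but not word-initially → unchanged [t].

[xəwpətəˈhat]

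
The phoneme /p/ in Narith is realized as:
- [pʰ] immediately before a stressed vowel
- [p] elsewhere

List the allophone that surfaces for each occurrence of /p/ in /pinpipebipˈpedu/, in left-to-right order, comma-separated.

Occurrence 1 (position 1): no conditioning environment matches → elsewhere allophone [p].
Occurrence 2 (position 4): no conditioning environment matches → elsewhere allophone [p].
Occurrence 3 (position 6): no conditioning environment matches → elsewhere allophone [p].
Occurrence 4 (position 10): no conditioning environment matches → elsewhere allophone [p].
Occurrence 5 (position 11): immediately before a stressed vowel → [pʰ].

[p], [p], [p], [p], [pʰ]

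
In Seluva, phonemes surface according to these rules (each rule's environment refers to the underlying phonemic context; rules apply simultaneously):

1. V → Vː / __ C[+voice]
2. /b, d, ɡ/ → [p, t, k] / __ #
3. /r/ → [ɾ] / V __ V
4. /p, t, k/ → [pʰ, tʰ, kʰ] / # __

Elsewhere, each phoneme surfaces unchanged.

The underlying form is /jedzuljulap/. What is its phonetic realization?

/j/ (word-initial) is unaffected → [j].
Rule 1 applies to /e/ (between /j/ and /d/: before a voiced consonant) → [eː].
/d/ (between /e/ and /z/): rule 2 targets it, but not word-finally → unchanged [d].
/z/ (between /d/ and /u/) is unaffected → [z].
/u/ meets the environment for rule 1 (before a voiced consonant) → [uː].
/l/ (between /u/ and /j/) is unaffected → [l].
/j/ (between /l/ and /u/): no rule targets it → [j].
/u/ (between /j/ and /l/): before a voiced consonant, so rule 1 applies → [uː].
/l/ — not in any rule's target class → [l].
/a/ — between /l/ and /p/; rule 1 does not apply here → [a].
/p/ (word-final): rule 4 targets it, but not word-initially → unchanged [p].

[jeːdzuːljuːlap]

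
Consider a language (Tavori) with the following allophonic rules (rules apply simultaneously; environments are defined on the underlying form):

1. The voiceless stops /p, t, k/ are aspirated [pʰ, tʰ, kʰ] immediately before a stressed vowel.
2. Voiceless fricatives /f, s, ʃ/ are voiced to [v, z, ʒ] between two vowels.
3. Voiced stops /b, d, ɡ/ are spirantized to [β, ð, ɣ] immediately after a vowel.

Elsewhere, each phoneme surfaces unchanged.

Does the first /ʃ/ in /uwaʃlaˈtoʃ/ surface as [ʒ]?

No

/ʃ/ (between /a/ and /l/) fails the environment for rule 2, so it stays [ʃ].
The actual realization is [ʃ], not [ʒ].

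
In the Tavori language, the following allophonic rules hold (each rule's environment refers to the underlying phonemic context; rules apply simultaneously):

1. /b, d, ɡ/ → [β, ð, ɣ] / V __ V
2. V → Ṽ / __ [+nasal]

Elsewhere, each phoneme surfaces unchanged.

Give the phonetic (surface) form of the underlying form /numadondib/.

/n/ (word-initial) is unaffected → [n].
/u/ meets the environment for rule 2 (before a nasal consonant) → [ũ].
/m/ stays [m].
/a/ — between /m/ and /d/; rule 2 does not apply here → [a].
/d/ (between /a/ and /o/) occurs between two vowels → [ð] by rule 1.
/o/ meets the environment for rule 2 (before a nasal consonant) → [õ].
/n/ (between /o/ and /d/): no rule targets it → [n].
/d/ (between /n/ and /i/): rule 1 targets it, but not between two vowels → unchanged [d].
/i/ (between /d/ and /b/) fails the environment for rule 2, so it stays [i].
/b/ (word-final) is in the target of rule 1 but the environment (between two vowels) is not met → [b].

[nũmaðõndib]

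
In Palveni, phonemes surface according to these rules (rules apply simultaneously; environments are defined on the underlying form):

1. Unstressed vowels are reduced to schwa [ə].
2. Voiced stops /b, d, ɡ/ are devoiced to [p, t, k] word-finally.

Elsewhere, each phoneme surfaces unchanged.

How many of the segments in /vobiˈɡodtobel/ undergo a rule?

4

Segments that undergo a rule: /o/ → [ə] (rule 1); /i/ → [ə] (rule 1); /o/ → [ə] (rule 1); /e/ → [ə] (rule 1).
All other segments surface unchanged.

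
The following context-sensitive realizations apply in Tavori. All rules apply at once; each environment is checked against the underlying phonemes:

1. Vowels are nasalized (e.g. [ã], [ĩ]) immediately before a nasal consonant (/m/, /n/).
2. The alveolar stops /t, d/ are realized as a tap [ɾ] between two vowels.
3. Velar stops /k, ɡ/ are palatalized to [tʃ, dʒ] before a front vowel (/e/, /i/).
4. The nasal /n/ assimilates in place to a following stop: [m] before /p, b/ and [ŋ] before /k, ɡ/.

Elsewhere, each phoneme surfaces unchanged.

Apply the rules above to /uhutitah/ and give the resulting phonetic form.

[uhuɾiɾah]

/u/ (word-initial) is in the target of rule 1 but the environment (before a nasal consonant) is not met → [u].
/h/ (between /u/ and /u/) is unaffected → [h].
/u/ (between /h/ and /t/) fails the environment for rule 1, so it stays [u].
/t/ meets the environment for rule 2 (between two vowels) → [ɾ].
/i/ (between /t/ and /t/) fails the environment for rule 1, so it stays [i].
/t/ (between /i/ and /a/): between two vowels, so rule 2 applies → [ɾ].
/a/ (between /t/ and /h/): rule 1 targets it, but not before a nasal consonant → unchanged [a].
/h/ (word-final): no rule targets it → [h].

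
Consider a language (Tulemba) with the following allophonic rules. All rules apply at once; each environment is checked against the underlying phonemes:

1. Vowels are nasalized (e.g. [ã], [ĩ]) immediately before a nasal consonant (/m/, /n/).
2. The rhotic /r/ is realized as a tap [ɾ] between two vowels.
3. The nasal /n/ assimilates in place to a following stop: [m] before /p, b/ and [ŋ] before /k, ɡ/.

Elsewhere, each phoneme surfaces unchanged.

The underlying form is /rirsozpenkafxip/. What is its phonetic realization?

/r/ (word-initial): rule 2 targets it, but not between two vowels → unchanged [r].
/i/ (between /r/ and /r/) fails the environment for rule 1, so it stays [i].
/r/ (between /i/ and /s/): rule 2 targets it, but not between two vowels → unchanged [r].
/o/ (between /s/ and /z/) is in the target of rule 1 but the environment (before a nasal consonant) is not met → [o].
/e/ (between /p/ and /n/) occurs before a nasal consonant → [ẽ] by rule 1.
/n/ — between /e/ and /k/, before a labial or velar stop — surfaces as [ŋ] (rule 3).
/a/ (between /k/ and /f/): rule 1 targets it, but not before a nasal consonant → unchanged [a].
/i/ — between /x/ and /p/; rule 1 does not apply here → [i].

[rirsozpẽŋkafxip]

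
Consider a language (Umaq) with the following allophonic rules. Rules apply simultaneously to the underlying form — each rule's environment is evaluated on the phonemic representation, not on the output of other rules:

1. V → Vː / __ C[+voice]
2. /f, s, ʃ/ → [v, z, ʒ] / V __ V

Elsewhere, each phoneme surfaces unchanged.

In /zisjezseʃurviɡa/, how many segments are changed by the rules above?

Segments that undergo a rule: /e/ → [eː] (rule 1); /ʃ/ → [ʒ] (rule 2); /u/ → [uː] (rule 1); /i/ → [iː] (rule 1).
All other segments surface unchanged.

4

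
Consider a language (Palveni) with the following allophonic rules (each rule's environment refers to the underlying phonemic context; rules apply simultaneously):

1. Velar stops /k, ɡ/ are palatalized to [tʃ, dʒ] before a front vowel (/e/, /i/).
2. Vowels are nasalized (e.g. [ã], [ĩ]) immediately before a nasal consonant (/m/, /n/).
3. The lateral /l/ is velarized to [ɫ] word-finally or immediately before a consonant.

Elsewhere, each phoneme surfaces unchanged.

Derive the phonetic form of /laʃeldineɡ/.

/l/ — word-initial; rule 3 does not apply here → [l].
/a/ (between /l/ and /ʃ/) fails the environment for rule 2, so it stays [a].
/ʃ/ (between /a/ and /e/) is unaffected → [ʃ].
/e/ — between /ʃ/ and /l/; rule 2 does not apply here → [e].
/l/ — between /e/ and /d/, word-finally or immediately before a consonant — surfaces as [ɫ] (rule 3).
/d/ (between /l/ and /i/) is unaffected → [d].
/i/ (between /d/ and /n/): before a nasal consonant, so rule 2 applies → [ĩ].
/n/ — not in any rule's target class → [n].
/e/ (between /n/ and /ɡ/): rule 2 targets it, but not before a nasal consonant → unchanged [e].
/ɡ/ (word-final) is in the target of rule 1 but the environment (before a front vowel) is not met → [ɡ].

[laʃeɫdĩneɡ]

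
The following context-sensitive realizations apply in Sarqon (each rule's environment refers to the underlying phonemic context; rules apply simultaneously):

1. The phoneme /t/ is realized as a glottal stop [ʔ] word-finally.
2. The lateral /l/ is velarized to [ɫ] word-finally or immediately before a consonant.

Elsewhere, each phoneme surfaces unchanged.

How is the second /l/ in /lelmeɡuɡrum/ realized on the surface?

/l/ — between /e/ and /m/, word-finally or immediately before a consonant — surfaces as [ɫ] (rule 2).

[ɫ]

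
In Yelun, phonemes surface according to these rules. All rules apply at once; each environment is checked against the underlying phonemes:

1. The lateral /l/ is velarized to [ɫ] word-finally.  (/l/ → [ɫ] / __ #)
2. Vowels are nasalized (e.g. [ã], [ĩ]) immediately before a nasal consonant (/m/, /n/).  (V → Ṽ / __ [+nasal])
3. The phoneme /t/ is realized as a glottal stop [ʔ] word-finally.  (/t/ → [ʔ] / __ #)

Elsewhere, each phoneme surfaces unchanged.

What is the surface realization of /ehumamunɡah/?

/e/ (word-initial): rule 2 targets it, but not before a nasal consonant → unchanged [e].
/h/ stays [h].
/u/ (between /h/ and /m/): before a nasal consonant, so rule 2 applies → [ũ].
/m/ — not in any rule's target class → [m].
/a/ — between /m/ and /m/, before a nasal consonant — surfaces as [ã] (rule 2).
/m/ stays [m].
/u/ meets the environment for rule 2 (before a nasal consonant) → [ũ].
/n/ (between /u/ and /ɡ/) is unaffected → [n].
/ɡ/ (between /n/ and /a/): no rule targets it → [ɡ].
/a/ (between /ɡ/ and /h/) fails the environment for rule 2, so it stays [a].
/h/ — not in any rule's target class → [h].

[ehũmãmũnɡah]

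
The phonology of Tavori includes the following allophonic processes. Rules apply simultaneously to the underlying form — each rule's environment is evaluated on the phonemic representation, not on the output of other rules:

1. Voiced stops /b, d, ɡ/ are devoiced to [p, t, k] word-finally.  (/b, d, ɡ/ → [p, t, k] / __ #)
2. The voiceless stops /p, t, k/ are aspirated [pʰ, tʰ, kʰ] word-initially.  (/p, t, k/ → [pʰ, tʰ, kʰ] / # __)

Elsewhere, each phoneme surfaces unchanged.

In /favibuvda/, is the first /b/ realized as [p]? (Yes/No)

/b/ (between /i/ and /u/): rule 1 targets it, but not word-finally → unchanged [b].
The actual realization is [b], not [p].

No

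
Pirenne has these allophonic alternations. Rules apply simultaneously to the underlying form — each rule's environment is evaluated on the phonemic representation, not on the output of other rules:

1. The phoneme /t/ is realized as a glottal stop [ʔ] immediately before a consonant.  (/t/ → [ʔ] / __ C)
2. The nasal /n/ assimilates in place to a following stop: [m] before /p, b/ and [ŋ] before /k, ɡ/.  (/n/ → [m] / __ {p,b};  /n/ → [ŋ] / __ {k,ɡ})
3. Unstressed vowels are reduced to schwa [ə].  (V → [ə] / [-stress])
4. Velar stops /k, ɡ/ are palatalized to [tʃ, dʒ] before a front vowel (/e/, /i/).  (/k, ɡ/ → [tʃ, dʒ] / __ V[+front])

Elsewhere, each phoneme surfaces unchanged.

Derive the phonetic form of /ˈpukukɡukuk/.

/u/ — between /p/ and /k/; rule 3 does not apply here → [u].
/k/ (between /u/ and /u/) fails the environment for rule 4, so it stays [k].
/u/ (between /k/ and /k/): in an unstressed syllable, so rule 3 applies → [ə].
/k/ — between /u/ and /ɡ/; rule 4 does not apply here → [k].
/ɡ/ — between /k/ and /u/; rule 4 does not apply here → [ɡ].
/u/ — between /ɡ/ and /k/, in an unstressed syllable — surfaces as [ə] (rule 3).
/k/ (between /u/ and /u/): rule 4 targets it, but not before a front vowel → unchanged [k].
Rule 3 applies to /u/ (between /k/ and /k/: in an unstressed syllable) → [ə].
/k/ (word-final): rule 4 targets it, but not before a front vowel → unchanged [k].

[ˈpukəkɡəkək]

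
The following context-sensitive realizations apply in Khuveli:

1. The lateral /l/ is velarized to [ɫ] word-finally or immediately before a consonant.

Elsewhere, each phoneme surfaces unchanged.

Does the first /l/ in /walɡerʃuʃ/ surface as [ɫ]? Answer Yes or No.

Yes

/l/ (between /a/ and /ɡ/) occurs word-finally or immediately before a consonant → [ɫ] by rule 1.
The actual realization is [ɫ], which matches [ɫ].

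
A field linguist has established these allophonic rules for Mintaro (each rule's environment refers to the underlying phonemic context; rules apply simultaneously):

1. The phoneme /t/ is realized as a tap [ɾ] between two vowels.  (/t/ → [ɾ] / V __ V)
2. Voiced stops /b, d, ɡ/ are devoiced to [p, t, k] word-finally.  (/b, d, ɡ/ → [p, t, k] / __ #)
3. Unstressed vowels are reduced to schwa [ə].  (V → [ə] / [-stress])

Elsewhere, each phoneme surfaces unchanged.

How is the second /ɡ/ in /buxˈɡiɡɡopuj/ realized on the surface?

[ɡ]

/ɡ/ (between /i/ and /ɡ/): rule 2 targets it, but not word-finally → unchanged [ɡ].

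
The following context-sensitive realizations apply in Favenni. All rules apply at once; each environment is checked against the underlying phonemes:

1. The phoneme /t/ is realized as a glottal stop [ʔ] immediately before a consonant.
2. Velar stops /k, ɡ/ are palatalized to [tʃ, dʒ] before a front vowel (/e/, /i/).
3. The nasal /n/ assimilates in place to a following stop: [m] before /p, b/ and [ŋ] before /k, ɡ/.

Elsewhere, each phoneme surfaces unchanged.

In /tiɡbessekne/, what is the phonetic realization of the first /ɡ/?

/ɡ/ (between /i/ and /b/): rule 2 targets it, but not before a front vowel → unchanged [ɡ].

[ɡ]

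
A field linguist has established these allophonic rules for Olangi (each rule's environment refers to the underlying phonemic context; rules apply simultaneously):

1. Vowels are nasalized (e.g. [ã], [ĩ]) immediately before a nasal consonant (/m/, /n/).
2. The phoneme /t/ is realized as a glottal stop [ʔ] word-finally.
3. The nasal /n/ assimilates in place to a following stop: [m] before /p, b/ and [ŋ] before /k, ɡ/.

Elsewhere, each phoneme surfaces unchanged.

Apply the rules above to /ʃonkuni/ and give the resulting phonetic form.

[ʃõŋkũni]

/o/ (between /ʃ/ and /n/): before a nasal consonant, so rule 1 applies → [õ].
/n/ (between /o/ and /k/): before a labial or velar stop, so rule 3 applies → [ŋ].
Rule 1 applies to /u/ (between /k/ and /n/: before a nasal consonant) → [ũ].
/n/ (between /u/ and /i/): rule 3 targets it, but not before a labial or velar stop → unchanged [n].
/i/ (word-final) is in the target of rule 1 but the environment (before a nasal consonant) is not met → [i].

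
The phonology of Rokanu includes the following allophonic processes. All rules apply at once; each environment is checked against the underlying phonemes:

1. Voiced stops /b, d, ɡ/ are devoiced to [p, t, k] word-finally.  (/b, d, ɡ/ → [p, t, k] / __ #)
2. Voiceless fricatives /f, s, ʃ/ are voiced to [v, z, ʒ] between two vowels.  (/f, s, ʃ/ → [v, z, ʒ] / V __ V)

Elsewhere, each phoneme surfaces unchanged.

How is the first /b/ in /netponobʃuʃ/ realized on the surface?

[b]

/b/ (between /o/ and /ʃ/) is in the target of rule 1 but the environment (word-finally) is not met → [b].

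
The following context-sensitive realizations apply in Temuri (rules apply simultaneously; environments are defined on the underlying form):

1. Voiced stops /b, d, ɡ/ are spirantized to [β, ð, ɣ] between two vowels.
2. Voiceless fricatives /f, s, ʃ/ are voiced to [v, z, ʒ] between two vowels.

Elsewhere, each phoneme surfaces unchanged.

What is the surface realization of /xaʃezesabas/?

Rule 2 applies to /ʃ/ (between /a/ and /e/: between two vowels) → [ʒ].
Rule 2 applies to /s/ (between /e/ and /a/: between two vowels) → [z].
/b/ meets the environment for rule 1 (between two vowels) → [β].
/s/ — word-final; rule 2 does not apply here → [s].

[xaʒezezaβas]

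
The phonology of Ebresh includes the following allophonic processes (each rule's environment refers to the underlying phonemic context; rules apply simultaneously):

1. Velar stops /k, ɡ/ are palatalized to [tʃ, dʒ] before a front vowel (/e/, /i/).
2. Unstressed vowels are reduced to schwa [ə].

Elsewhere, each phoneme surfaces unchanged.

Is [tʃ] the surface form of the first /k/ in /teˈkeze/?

Yes

/k/ (between /e/ and /e/) occurs before a front vowel → [tʃ] by rule 1.
The actual realization is [tʃ], which matches [tʃ].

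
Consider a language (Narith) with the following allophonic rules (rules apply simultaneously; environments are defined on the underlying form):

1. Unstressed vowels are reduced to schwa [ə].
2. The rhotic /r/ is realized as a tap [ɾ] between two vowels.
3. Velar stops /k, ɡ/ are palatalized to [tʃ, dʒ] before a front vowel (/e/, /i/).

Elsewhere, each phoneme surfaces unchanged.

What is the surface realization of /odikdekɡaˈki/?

[ədəkdəkɡəˈtʃi]

Rule 1 applies to /o/ (word-initial: in an unstressed syllable) → [ə].
Rule 1 applies to /i/ (between /d/ and /k/: in an unstressed syllable) → [ə].
/k/ (between /i/ and /d/): rule 3 targets it, but not before a front vowel → unchanged [k].
/e/ meets the environment for rule 1 (in an unstressed syllable) → [ə].
/k/ — between /e/ and /ɡ/; rule 3 does not apply here → [k].
/ɡ/ (between /k/ and /a/): rule 3 targets it, but not before a front vowel → unchanged [ɡ].
/a/ meets the environment for rule 1 (in an unstressed syllable) → [ə].
/k/ (between /a/ and /i/): before a front vowel, so rule 3 applies → [tʃ].
/i/ (word-final) is in the target of rule 1 but the environment (in an unstressed syllable) is not met → [i].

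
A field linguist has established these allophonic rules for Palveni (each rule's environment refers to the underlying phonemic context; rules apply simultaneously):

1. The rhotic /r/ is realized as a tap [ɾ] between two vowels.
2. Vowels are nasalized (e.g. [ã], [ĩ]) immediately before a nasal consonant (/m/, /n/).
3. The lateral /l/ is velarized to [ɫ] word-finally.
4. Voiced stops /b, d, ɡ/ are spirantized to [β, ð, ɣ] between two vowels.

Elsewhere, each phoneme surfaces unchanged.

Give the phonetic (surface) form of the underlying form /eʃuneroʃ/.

[eʃũneɾoʃ]

/e/ — word-initial; rule 2 does not apply here → [e].
/ʃ/ (between /e/ and /u/): no rule targets it → [ʃ].
/u/ (between /ʃ/ and /n/) occurs before a nasal consonant → [ũ] by rule 2.
/n/ — not in any rule's target class → [n].
/e/ (between /n/ and /r/): rule 2 targets it, but not before a nasal consonant → unchanged [e].
Rule 1 applies to /r/ (between /e/ and /o/: between two vowels) → [ɾ].
/o/ (between /r/ and /ʃ/) is in the target of rule 2 but the environment (before a nasal consonant) is not met → [o].
/ʃ/ (word-final) is unaffected → [ʃ].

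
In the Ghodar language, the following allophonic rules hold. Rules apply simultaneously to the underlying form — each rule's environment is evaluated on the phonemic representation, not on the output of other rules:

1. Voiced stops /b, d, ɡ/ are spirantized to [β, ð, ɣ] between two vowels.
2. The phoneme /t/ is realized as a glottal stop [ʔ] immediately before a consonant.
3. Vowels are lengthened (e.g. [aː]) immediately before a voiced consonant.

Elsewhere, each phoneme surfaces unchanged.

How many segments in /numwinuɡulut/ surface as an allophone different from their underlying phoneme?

5

Segments that undergo a rule: /u/ → [uː] (rule 3); /i/ → [iː] (rule 3); /u/ → [uː] (rule 3); /ɡ/ → [ɣ] (rule 1); /u/ → [uː] (rule 3).
All other segments surface unchanged.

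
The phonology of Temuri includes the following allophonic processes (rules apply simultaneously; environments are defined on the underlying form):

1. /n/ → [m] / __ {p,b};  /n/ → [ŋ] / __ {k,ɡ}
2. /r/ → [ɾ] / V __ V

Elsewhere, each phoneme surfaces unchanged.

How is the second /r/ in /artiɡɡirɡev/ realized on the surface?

/r/ — between /i/ and /ɡ/; rule 2 does not apply here → [r].

[r]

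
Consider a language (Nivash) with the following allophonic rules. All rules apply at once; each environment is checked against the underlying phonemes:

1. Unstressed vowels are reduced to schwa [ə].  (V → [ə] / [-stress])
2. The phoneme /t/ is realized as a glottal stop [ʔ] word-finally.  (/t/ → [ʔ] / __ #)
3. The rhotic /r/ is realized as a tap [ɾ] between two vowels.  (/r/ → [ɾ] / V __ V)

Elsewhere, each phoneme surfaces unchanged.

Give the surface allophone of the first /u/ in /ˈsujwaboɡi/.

/u/ — between /s/ and /j/; rule 1 does not apply here → [u].

[u]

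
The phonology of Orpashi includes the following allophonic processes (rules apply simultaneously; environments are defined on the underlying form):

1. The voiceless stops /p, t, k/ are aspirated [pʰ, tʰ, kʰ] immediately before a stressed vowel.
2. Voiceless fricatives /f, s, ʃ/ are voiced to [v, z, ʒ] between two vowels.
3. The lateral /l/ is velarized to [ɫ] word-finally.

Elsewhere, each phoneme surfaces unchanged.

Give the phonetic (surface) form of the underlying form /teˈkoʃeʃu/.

[teˈkʰoʒeʒu]

/t/ (word-initial) fails the environment for rule 1, so it stays [t].
/e/ (between /t/ and /k/): no rule targets it → [e].
Rule 1 applies to /k/ (between /e/ and /o/: immediately before a stressed vowel) → [kʰ].
/o/ (between /k/ and /ʃ/) is unaffected → [o].
/ʃ/ (between /o/ and /e/) occurs between two vowels → [ʒ] by rule 2.
/e/ stays [e].
/ʃ/ (between /e/ and /u/): between two vowels, so rule 2 applies → [ʒ].
/u/ — not in any rule's target class → [u].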